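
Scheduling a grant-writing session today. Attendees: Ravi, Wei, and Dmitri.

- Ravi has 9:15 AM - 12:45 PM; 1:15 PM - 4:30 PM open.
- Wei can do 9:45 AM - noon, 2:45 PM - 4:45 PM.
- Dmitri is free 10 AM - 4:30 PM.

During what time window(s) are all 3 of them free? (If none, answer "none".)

Ravi ∩ Wei: 09:45-12:00, 14:45-16:30.
Ravi ∩ Wei ∩ Dmitri: 10:00-12:00, 14:45-16:30.
Those are the intersection windows.

10:00-12:00, 14:45-16:30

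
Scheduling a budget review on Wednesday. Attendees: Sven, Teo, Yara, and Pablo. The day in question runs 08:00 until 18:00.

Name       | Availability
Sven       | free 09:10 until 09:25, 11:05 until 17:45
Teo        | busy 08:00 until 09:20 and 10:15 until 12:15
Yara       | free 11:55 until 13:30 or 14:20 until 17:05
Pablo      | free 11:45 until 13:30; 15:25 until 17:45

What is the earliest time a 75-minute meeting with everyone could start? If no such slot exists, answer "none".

12:15

Sven free: 09:10-09:25, 11:05-17:45.
Teo free: 09:20-10:15, 12:15-18:00 (invert busy blocks within the working day).
Yara free: 11:55-13:30, 14:20-17:05.
Pablo free: 11:45-13:30, 15:25-17:45.
Sven ∩ Teo: 09:20-09:25, 12:15-17:45.
Sven ∩ Teo ∩ Yara: 12:15-13:30, 14:20-17:05.
Sven ∩ Teo ∩ Yara ∩ Pablo: 12:15-13:30, 15:25-17:05.
Those are the intersection windows.
The first common window of at least 75 minutes is 12:15-13:30, so the earliest start is 12:15.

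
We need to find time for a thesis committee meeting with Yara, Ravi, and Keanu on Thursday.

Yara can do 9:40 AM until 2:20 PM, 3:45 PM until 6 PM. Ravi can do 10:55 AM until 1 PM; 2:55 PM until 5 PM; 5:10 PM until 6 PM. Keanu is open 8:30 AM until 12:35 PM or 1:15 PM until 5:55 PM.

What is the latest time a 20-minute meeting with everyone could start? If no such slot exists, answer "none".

17:35

Yara ∩ Ravi: 10:55-13:00, 15:45-17:00, 17:10-18:00.
Yara ∩ Ravi ∩ Keanu: 10:55-12:35, 15:45-17:00, 17:10-17:55.
So the common availability across everyone is 10:55-12:35, 15:45-17:00, 17:10-17:55.
The last common window of at least 20 minutes is 17:10-17:55; a 20-minute meeting can start as late as 17:35 and still end by 17:55.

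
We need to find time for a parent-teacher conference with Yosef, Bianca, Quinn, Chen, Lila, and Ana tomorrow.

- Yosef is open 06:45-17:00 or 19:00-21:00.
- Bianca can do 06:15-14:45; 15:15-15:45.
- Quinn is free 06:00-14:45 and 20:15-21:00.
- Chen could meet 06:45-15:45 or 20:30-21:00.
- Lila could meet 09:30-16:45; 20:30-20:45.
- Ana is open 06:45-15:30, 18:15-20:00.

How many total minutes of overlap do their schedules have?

Yosef ∩ Bianca: 06:45-14:45, 15:15-15:45.
Yosef ∩ Bianca ∩ Quinn: 06:45-14:45.
Yosef ∩ Bianca ∩ Quinn ∩ Chen: 06:45-14:45.
Yosef ∩ Bianca ∩ Quinn ∩ Chen ∩ Lila: 09:30-14:45.
Yosef ∩ Bianca ∩ Quinn ∩ Chen ∩ Lila ∩ Ana: 09:30-14:45.
That's a single block of 315 minutes.

315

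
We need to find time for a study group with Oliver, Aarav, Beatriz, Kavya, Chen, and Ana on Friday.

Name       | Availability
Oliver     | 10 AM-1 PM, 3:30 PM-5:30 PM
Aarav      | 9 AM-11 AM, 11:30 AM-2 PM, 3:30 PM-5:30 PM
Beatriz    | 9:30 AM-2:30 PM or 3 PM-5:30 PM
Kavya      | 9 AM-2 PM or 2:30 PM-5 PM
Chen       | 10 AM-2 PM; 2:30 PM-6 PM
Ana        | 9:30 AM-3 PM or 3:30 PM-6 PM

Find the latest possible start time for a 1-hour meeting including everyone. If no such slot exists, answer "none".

Oliver ∩ Aarav: 10:00-11:00, 11:30-13:00, 15:30-17:30.
Oliver ∩ Aarav ∩ Beatriz: 10:00-11:00, 11:30-13:00, 15:30-17:30.
Oliver ∩ Aarav ∩ Beatriz ∩ Kavya: 10:00-11:00, 11:30-13:00, 15:30-17:00.
Oliver ∩ Aarav ∩ Beatriz ∩ Kavya ∩ Chen: 10:00-11:00, 11:30-13:00, 15:30-17:00.
Oliver ∩ Aarav ∩ Beatriz ∩ Kavya ∩ Chen ∩ Ana: 10:00-11:00, 11:30-13:00, 15:30-17:00.
So the common availability across everyone is 10:00-11:00, 11:30-13:00, 15:30-17:00.
The last common window of at least 60 minutes is 15:30-17:00; a 60-minute meeting can start as late as 16:00 and still end by 17:00.

16:00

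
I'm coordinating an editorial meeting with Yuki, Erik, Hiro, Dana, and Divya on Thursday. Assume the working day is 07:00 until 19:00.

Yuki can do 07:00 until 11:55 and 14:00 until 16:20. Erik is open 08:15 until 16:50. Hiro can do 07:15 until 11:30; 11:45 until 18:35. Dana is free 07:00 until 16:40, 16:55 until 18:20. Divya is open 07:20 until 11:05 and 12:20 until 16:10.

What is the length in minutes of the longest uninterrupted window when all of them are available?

170

Yuki ∩ Erik: 08:15-11:55, 14:00-16:20.
Yuki ∩ Erik ∩ Hiro: 08:15-11:30, 11:45-11:55, 14:00-16:20.
Yuki ∩ Erik ∩ Hiro ∩ Dana: 08:15-11:30, 11:45-11:55, 14:00-16:20.
Yuki ∩ Erik ∩ Hiro ∩ Dana ∩ Divya: 08:15-11:05, 14:00-16:10.
Those are the intersection windows.
The longest is 08:15-11:05 at 170 minutes.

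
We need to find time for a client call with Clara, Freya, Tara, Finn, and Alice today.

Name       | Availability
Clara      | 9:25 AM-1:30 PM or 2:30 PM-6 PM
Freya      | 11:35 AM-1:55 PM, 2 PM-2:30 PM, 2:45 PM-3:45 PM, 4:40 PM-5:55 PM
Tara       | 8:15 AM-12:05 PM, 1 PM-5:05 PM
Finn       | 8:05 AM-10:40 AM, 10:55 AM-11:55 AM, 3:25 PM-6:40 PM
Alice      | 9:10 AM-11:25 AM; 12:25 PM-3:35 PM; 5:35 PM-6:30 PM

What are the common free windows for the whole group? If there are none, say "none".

Clara ∩ Freya: 11:35-13:30, 14:45-15:45, 16:40-17:55.
Clara ∩ Freya ∩ Tara: 11:35-12:05, 13:00-13:30, 14:45-15:45, 16:40-17:05.
Clara ∩ Freya ∩ Tara ∩ Finn: 11:35-11:55, 15:25-15:45, 16:40-17:05.
Clara ∩ Freya ∩ Tara ∩ Finn ∩ Alice: 15:25-15:35.

15:25-15:35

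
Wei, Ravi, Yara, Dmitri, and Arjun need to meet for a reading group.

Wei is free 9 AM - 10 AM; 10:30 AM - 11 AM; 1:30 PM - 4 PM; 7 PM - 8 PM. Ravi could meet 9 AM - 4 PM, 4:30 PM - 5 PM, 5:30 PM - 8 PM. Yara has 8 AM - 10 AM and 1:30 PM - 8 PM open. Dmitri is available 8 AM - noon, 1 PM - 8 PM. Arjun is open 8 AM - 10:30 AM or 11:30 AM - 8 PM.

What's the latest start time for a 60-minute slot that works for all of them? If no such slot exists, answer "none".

Wei ∩ Ravi: 09:00-10:00, 10:30-11:00, 13:30-16:00, 19:00-20:00.
Wei ∩ Ravi ∩ Yara: 09:00-10:00, 13:30-16:00, 19:00-20:00.
Wei ∩ Ravi ∩ Yara ∩ Dmitri: 09:00-10:00, 13:30-16:00, 19:00-20:00.
Wei ∩ Ravi ∩ Yara ∩ Dmitri ∩ Arjun: 09:00-10:00, 13:30-16:00, 19:00-20:00.
So the common availability across everyone is 09:00-10:00, 13:30-16:00, 19:00-20:00.
The last common window of at least 60 minutes is 19:00-20:00; a 60-minute meeting can start as late as 19:00 and still end by 20:00.

19:00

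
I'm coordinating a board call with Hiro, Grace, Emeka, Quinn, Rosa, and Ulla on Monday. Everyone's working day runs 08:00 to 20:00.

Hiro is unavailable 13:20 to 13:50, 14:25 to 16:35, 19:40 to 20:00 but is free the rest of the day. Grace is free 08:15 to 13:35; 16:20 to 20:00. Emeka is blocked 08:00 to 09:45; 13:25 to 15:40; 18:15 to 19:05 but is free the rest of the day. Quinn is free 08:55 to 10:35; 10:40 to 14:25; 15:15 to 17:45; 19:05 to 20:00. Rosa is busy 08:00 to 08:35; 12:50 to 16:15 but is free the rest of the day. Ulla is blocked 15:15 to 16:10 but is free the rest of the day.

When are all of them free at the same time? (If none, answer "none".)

09:45-10:35, 10:40-12:50, 16:35-17:45, 19:05-19:40

Hiro free: 08:00-13:20, 13:50-14:25, 16:35-19:40 (invert busy blocks within the working day).
Grace free: 08:15-13:35, 16:20-20:00.
Emeka free: 09:45-13:25, 15:40-18:15, 19:05-20:00 (invert busy blocks within the working day).
Quinn free: 08:55-10:35, 10:40-14:25, 15:15-17:45, 19:05-20:00.
Rosa free: 08:35-12:50, 16:15-20:00 (invert busy blocks within the working day).
Ulla free: 08:00-15:15, 16:10-20:00 (invert busy blocks within the working day).
Hiro ∩ Grace: 08:15-13:20, 16:35-19:40.
Hiro ∩ Grace ∩ Emeka: 09:45-13:20, 16:35-18:15, 19:05-19:40.
Hiro ∩ Grace ∩ Emeka ∩ Quinn: 09:45-10:35, 10:40-13:20, 16:35-17:45, 19:05-19:40.
Hiro ∩ Grace ∩ Emeka ∩ Quinn ∩ Rosa: 09:45-10:35, 10:40-12:50, 16:35-17:45, 19:05-19:40.
Hiro ∩ Grace ∩ Emeka ∩ Quinn ∩ Rosa ∩ Ulla: 09:45-10:35, 10:40-12:50, 16:35-17:45, 19:05-19:40.
So the common availability across everyone is 09:45-10:35, 10:40-12:50, 16:35-17:45, 19:05-19:40.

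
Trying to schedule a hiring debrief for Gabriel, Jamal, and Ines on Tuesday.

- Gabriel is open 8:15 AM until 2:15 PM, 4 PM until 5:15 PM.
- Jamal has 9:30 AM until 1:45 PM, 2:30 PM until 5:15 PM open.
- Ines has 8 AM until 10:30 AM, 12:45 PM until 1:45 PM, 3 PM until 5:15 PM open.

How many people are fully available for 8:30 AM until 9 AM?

2

Gabriel and Ines can make the full 08:30-09:00 slot — that's 2.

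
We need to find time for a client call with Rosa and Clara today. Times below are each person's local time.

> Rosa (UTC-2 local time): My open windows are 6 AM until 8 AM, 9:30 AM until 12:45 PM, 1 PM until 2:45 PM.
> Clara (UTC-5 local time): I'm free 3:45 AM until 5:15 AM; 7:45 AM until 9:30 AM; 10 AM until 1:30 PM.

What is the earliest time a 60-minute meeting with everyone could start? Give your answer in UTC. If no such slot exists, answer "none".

Rosa in UTC: 08:00-10:00, 11:30-14:45, 15:00-16:45 (add 2h to convert from UTC-2).
Clara in UTC: 08:45-10:15, 12:45-14:30, 15:00-18:30 (add 5h to convert from UTC-5).
Rosa ∩ Clara: 08:45-10:00, 12:45-14:30, 15:00-16:45.
The first common window of at least 60 minutes is 08:45-10:00, so the earliest start is 08:45.

08:45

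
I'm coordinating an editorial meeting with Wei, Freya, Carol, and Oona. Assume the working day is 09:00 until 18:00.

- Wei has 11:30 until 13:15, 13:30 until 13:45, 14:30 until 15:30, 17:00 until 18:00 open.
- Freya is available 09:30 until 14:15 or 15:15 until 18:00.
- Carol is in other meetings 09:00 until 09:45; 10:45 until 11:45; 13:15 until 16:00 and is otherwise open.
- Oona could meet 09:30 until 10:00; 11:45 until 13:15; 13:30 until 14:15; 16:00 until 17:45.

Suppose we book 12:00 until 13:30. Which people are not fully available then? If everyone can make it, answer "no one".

Carol, Oona, Wei

Wei free: 11:30-13:15, 13:30-13:45, 14:30-15:30, 17:00-18:00.
Freya free: 09:30-14:15, 15:15-18:00.
Carol free: 09:45-10:45, 11:45-13:15, 16:00-18:00 (invert busy blocks within the working day).
Oona free: 09:30-10:00, 11:45-13:15, 13:30-14:15, 16:00-17:45.
Wei: not fully free for 12:00-13:30. Freya: free for 12:00-13:30. Carol: not fully free for 12:00-13:30. Oona: not fully free for 12:00-13:30.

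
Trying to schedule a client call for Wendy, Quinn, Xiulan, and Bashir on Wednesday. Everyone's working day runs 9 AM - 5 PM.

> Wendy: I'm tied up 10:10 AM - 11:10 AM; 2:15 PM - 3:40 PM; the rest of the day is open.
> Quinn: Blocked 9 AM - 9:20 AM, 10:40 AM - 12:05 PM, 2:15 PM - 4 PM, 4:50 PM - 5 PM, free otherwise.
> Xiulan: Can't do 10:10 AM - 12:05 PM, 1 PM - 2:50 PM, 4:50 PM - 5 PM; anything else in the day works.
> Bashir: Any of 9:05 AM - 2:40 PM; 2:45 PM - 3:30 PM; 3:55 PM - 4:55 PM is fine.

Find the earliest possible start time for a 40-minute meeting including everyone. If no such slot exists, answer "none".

Wendy free: 09:00-10:10, 11:10-14:15, 15:40-17:00 (invert busy blocks within the working day).
Quinn free: 09:20-10:40, 12:05-14:15, 16:00-16:50 (invert busy blocks within the working day).
Xiulan free: 09:00-10:10, 12:05-13:00, 14:50-16:50 (invert busy blocks within the working day).
Bashir free: 09:05-14:40, 14:45-15:30, 15:55-16:55.
Wendy ∩ Quinn: 09:20-10:10, 12:05-14:15, 16:00-16:50.
Wendy ∩ Quinn ∩ Xiulan: 09:20-10:10, 12:05-13:00, 16:00-16:50.
Wendy ∩ Quinn ∩ Xiulan ∩ Bashir: 09:20-10:10, 12:05-13:00, 16:00-16:50.
The first common window of at least 40 minutes is 09:20-10:10, so the earliest start is 09:20.

09:20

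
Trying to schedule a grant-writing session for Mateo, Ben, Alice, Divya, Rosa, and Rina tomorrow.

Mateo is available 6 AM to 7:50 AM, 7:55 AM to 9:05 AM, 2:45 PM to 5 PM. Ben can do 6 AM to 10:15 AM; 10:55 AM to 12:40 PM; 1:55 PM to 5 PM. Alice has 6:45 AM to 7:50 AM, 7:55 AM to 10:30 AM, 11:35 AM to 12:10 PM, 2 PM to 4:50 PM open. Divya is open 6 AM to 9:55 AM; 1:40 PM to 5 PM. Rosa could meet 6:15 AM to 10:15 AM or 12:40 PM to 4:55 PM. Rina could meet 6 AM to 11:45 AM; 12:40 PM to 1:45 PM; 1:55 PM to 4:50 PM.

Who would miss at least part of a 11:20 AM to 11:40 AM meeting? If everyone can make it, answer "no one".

Mateo: not fully free for 11:20-11:40. Ben: free for 11:20-11:40. Alice: not fully free for 11:20-11:40. Divya: not fully free for 11:20-11:40. Rosa: not fully free for 11:20-11:40. Rina: free for 11:20-11:40.

Alice, Divya, Mateo, Rosa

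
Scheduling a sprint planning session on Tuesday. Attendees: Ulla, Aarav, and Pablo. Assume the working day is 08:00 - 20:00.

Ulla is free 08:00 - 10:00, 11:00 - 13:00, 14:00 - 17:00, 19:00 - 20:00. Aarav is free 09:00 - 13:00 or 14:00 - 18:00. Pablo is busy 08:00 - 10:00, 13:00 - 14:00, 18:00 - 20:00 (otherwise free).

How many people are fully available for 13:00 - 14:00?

0

Ulla free: 08:00-10:00, 11:00-13:00, 14:00-17:00, 19:00-20:00.
Aarav free: 09:00-13:00, 14:00-18:00.
Pablo free: 10:00-13:00, 14:00-18:00 (invert busy blocks within the working day).
nobody can make the full 13:00-14:00 slot — that's 0.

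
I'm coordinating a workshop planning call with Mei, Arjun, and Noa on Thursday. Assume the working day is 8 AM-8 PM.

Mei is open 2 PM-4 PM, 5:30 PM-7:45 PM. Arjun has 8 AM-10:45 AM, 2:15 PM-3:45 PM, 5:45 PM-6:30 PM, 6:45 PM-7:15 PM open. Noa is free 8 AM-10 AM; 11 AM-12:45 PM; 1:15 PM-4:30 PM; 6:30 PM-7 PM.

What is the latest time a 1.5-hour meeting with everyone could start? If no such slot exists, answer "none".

Mei ∩ Arjun: 14:15-15:45, 17:45-18:30, 18:45-19:15.
Mei ∩ Arjun ∩ Noa: 14:15-15:45, 18:45-19:00.
The last common window of at least 90 minutes is 14:15-15:45; a 90-minute meeting can start as late as 14:15 and still end by 15:45.

14:15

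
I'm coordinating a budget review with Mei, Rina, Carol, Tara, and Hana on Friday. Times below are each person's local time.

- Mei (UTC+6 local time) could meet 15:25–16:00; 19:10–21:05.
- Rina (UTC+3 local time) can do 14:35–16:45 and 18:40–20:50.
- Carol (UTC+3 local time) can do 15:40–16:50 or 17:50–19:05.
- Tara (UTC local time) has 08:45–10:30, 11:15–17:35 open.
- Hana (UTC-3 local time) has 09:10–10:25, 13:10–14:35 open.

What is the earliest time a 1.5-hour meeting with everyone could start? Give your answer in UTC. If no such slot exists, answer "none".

none

Mei in UTC: 09:25-10:00, 13:10-15:05 (subtract 6h to convert from UTC+6).
Rina in UTC: 11:35-13:45, 15:40-17:50 (subtract 3h to convert from UTC+3).
Carol in UTC: 12:40-13:50, 14:50-16:05 (subtract 3h to convert from UTC+3).
Tara in UTC: 08:45-10:30, 11:15-17:35.
Hana in UTC: 12:10-13:25, 16:10-17:35 (add 3h to convert from UTC-3).
Mei ∩ Rina: 13:10-13:45.
Mei ∩ Rina ∩ Carol: 13:10-13:45.
Mei ∩ Rina ∩ Carol ∩ Tara: 13:10-13:45.
Mei ∩ Rina ∩ Carol ∩ Tara ∩ Hana: 13:10-13:25.
So the common availability across everyone is 13:10-13:25.
No common window is at least 90 minutes long.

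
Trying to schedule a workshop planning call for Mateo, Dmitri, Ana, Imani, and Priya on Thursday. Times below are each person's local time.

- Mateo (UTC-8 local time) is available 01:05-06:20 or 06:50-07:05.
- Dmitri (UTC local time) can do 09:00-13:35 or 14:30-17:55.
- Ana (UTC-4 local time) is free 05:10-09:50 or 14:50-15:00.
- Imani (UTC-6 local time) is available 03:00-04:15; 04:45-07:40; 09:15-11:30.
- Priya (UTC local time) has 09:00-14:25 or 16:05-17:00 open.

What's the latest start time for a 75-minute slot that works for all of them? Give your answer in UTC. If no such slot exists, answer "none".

12:20

Mateo in UTC: 09:05-14:20, 14:50-15:05 (add 8h to convert from UTC-8).
Dmitri in UTC: 09:00-13:35, 14:30-17:55.
Ana in UTC: 09:10-13:50, 18:50-19:00 (add 4h to convert from UTC-4).
Imani in UTC: 09:00-10:15, 10:45-13:40, 15:15-17:30 (add 6h to convert from UTC-6).
Priya in UTC: 09:00-14:25, 16:05-17:00.
Mateo ∩ Dmitri: 09:05-13:35, 14:50-15:05.
Mateo ∩ Dmitri ∩ Ana: 09:10-13:35.
Mateo ∩ Dmitri ∩ Ana ∩ Imani: 09:10-10:15, 10:45-13:35.
Mateo ∩ Dmitri ∩ Ana ∩ Imani ∩ Priya: 09:10-10:15, 10:45-13:35.
The last common window of at least 75 minutes is 10:45-13:35; a 75-minute meeting can start as late as 12:20 and still end by 13:35.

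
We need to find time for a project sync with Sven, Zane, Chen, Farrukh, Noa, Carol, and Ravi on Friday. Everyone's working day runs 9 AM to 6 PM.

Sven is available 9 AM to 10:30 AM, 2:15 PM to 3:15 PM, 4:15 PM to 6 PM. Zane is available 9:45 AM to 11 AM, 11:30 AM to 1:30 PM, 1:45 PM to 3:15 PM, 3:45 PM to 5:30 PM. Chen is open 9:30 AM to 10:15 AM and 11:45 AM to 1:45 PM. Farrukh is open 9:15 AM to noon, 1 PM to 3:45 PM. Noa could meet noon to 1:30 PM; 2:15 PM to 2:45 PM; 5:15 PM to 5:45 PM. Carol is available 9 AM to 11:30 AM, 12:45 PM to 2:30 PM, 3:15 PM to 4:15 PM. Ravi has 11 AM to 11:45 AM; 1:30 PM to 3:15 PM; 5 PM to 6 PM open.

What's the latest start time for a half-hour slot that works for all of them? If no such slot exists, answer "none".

none

Sven ∩ Zane: 09:45-10:30, 14:15-15:15, 16:15-17:30.
Sven ∩ Zane ∩ Chen: 09:45-10:15.
Sven ∩ Zane ∩ Chen ∩ Farrukh: 09:45-10:15.
Sven ∩ Zane ∩ Chen ∩ Farrukh ∩ Noa: ∅.
Sven ∩ Zane ∩ Chen ∩ Farrukh ∩ Noa ∩ Carol: ∅.
Sven ∩ Zane ∩ Chen ∩ Farrukh ∩ Noa ∩ Carol ∩ Ravi: ∅.
There is no time when everyone is free.
No common window is at least 30 minutes long.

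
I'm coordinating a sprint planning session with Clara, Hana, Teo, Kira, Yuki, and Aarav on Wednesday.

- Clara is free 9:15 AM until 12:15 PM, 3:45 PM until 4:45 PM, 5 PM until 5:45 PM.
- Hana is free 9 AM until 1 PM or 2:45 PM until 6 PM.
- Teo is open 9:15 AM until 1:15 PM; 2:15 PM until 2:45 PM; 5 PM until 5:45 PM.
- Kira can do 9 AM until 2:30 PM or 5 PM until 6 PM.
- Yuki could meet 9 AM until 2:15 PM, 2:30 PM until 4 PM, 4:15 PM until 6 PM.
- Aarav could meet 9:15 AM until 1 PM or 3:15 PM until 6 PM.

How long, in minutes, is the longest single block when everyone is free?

180

Clara ∩ Hana: 09:15-12:15, 15:45-16:45, 17:00-17:45.
Clara ∩ Hana ∩ Teo: 09:15-12:15, 17:00-17:45.
Clara ∩ Hana ∩ Teo ∩ Kira: 09:15-12:15, 17:00-17:45.
Clara ∩ Hana ∩ Teo ∩ Kira ∩ Yuki: 09:15-12:15, 17:00-17:45.
Clara ∩ Hana ∩ Teo ∩ Kira ∩ Yuki ∩ Aarav: 09:15-12:15, 17:00-17:45.
So the common availability across everyone is 09:15-12:15, 17:00-17:45.
The longest is 09:15-12:15 at 180 minutes.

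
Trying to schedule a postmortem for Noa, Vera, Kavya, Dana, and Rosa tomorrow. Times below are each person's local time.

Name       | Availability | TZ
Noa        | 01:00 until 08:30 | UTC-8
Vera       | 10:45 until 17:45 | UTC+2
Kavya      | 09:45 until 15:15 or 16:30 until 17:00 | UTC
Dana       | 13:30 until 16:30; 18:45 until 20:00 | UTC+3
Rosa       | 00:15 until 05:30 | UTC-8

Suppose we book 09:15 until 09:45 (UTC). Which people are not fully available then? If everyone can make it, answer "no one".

Dana, Kavya

Noa in UTC: 09:00-16:30 (add 8h to convert from UTC-8).
Vera in UTC: 08:45-15:45 (subtract 2h to convert from UTC+2).
Kavya in UTC: 09:45-15:15, 16:30-17:00.
Dana in UTC: 10:30-13:30, 15:45-17:00 (subtract 3h to convert from UTC+3).
Rosa in UTC: 08:15-13:30 (add 8h to convert from UTC-8).
Noa: free for 09:15-09:45. Vera: free for 09:15-09:45. Kavya: not fully free for 09:15-09:45. Dana: not fully free for 09:15-09:45. Rosa: free for 09:15-09:45.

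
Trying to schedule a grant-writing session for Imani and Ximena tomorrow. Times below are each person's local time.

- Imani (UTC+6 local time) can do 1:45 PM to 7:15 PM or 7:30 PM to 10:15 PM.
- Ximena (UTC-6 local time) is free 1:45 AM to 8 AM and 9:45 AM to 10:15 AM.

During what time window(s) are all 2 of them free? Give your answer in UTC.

Imani in UTC: 07:45-13:15, 13:30-16:15 (subtract 6h to convert from UTC+6).
Ximena in UTC: 07:45-14:00, 15:45-16:15 (add 6h to convert from UTC-6).
Imani ∩ Ximena: 07:45-13:15, 13:30-14:00, 15:45-16:15.

07:45-13:15, 13:30-14:00, 15:45-16:15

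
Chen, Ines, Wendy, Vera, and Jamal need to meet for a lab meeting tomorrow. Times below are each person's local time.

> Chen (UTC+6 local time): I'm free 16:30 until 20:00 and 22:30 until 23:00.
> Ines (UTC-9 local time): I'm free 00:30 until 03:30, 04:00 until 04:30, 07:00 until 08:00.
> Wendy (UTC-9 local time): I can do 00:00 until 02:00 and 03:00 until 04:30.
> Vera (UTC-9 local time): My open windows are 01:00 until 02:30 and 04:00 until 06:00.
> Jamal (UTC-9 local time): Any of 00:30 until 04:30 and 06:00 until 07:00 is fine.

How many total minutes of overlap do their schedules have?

60

Chen in UTC: 10:30-14:00, 16:30-17:00 (subtract 6h to convert from UTC+6).
Ines in UTC: 09:30-12:30, 13:00-13:30, 16:00-17:00 (add 9h to convert from UTC-9).
Wendy in UTC: 09:00-11:00, 12:00-13:30 (add 9h to convert from UTC-9).
Vera in UTC: 10:00-11:30, 13:00-15:00 (add 9h to convert from UTC-9).
Jamal in UTC: 09:30-13:30, 15:00-16:00 (add 9h to convert from UTC-9).
Chen ∩ Ines: 10:30-12:30, 13:00-13:30, 16:30-17:00.
Chen ∩ Ines ∩ Wendy: 10:30-11:00, 12:00-12:30, 13:00-13:30.
Chen ∩ Ines ∩ Wendy ∩ Vera: 10:30-11:00, 13:00-13:30.
Chen ∩ Ines ∩ Wendy ∩ Vera ∩ Jamal: 10:30-11:00, 13:00-13:30.
Summing the common windows: 30 + 30 = 60 minutes.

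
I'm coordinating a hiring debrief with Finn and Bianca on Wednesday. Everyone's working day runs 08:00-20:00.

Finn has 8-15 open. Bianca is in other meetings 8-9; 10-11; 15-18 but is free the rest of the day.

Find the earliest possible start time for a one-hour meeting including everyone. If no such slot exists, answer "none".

09:00

Finn free: 08:00-15:00.
Bianca free: 09:00-10:00, 11:00-15:00, 18:00-20:00 (invert busy blocks within the working day).
Finn ∩ Bianca: 09:00-10:00, 11:00-15:00.
The first common window of at least 60 minutes is 09:00-10:00, so the earliest start is 09:00.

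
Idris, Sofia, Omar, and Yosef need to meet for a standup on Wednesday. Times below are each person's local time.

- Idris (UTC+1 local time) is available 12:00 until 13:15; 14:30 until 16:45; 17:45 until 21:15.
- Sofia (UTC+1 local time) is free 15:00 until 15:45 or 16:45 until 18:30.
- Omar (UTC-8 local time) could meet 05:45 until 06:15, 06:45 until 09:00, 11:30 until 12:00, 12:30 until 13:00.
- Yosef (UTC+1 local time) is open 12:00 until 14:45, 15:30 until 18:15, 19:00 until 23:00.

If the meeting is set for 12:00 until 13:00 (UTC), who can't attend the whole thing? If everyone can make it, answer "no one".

Idris in UTC: 11:00-12:15, 13:30-15:45, 16:45-20:15 (subtract 1h to convert from UTC+1).
Sofia in UTC: 14:00-14:45, 15:45-17:30 (subtract 1h to convert from UTC+1).
Omar in UTC: 13:45-14:15, 14:45-17:00, 19:30-20:00, 20:30-21:00 (add 8h to convert from UTC-8).
Yosef in UTC: 11:00-13:45, 14:30-17:15, 18:00-22:00 (subtract 1h to convert from UTC+1).
Idris: not fully free for 12:00-13:00. Sofia: not fully free for 12:00-13:00. Omar: not fully free for 12:00-13:00. Yosef: free for 12:00-13:00.

Idris, Omar, Sofia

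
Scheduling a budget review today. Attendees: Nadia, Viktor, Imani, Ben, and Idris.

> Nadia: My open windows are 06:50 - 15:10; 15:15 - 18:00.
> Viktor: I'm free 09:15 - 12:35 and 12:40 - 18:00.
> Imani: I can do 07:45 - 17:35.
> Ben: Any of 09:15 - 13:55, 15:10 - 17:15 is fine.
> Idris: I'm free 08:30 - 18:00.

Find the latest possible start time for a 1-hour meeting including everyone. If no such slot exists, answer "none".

16:15

Nadia ∩ Viktor: 09:15-12:35, 12:40-15:10, 15:15-18:00.
Nadia ∩ Viktor ∩ Imani: 09:15-12:35, 12:40-15:10, 15:15-17:35.
Nadia ∩ Viktor ∩ Imani ∩ Ben: 09:15-12:35, 12:40-13:55, 15:15-17:15.
Nadia ∩ Viktor ∩ Imani ∩ Ben ∩ Idris: 09:15-12:35, 12:40-13:55, 15:15-17:15.
The last common window of at least 60 minutes is 15:15-17:15; a 60-minute meeting can start as late as 16:15 and still end by 17:15.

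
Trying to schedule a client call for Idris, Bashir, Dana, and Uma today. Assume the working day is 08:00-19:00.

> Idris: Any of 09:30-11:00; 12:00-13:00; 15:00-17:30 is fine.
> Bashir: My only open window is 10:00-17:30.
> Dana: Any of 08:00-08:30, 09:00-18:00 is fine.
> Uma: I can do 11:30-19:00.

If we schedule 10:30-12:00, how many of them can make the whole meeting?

2

Bashir and Dana can make the full 10:30-12:00 slot — that's 2.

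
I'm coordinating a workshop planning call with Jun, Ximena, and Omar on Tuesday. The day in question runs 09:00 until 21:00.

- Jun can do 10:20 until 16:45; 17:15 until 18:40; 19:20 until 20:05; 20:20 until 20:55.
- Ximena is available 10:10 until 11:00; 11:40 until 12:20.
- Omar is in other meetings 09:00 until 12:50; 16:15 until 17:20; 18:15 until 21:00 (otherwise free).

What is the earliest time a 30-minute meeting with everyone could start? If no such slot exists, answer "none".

Jun free: 10:20-16:45, 17:15-18:40, 19:20-20:05, 20:20-20:55.
Ximena free: 10:10-11:00, 11:40-12:20.
Omar free: 12:50-16:15, 17:20-18:15 (invert busy blocks within the working day).
Jun ∩ Ximena: 10:20-11:00, 11:40-12:20.
Jun ∩ Ximena ∩ Omar: ∅.
There is no time when everyone is free.
No common window is at least 30 minutes long.

none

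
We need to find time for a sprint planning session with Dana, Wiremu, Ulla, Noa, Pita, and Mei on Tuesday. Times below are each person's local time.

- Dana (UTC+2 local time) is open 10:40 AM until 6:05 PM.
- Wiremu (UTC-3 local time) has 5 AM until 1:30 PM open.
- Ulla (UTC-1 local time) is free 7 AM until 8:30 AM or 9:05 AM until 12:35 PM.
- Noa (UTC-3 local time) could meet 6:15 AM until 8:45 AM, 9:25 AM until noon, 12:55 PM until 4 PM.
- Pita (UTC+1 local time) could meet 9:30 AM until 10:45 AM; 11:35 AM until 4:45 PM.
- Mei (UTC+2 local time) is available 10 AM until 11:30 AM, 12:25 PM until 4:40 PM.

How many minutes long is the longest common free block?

70

Dana in UTC: 08:40-16:05 (subtract 2h to convert from UTC+2).
Wiremu in UTC: 08:00-16:30 (add 3h to convert from UTC-3).
Ulla in UTC: 08:00-09:30, 10:05-13:35 (add 1h to convert from UTC-1).
Noa in UTC: 09:15-11:45, 12:25-15:00, 15:55-19:00 (add 3h to convert from UTC-3).
Pita in UTC: 08:30-09:45, 10:35-15:45 (subtract 1h to convert from UTC+1).
Mei in UTC: 08:00-09:30, 10:25-14:40 (subtract 2h to convert from UTC+2).
Dana ∩ Wiremu: 08:40-16:05.
Dana ∩ Wiremu ∩ Ulla: 08:40-09:30, 10:05-13:35.
Dana ∩ Wiremu ∩ Ulla ∩ Noa: 09:15-09:30, 10:05-11:45, 12:25-13:35.
Dana ∩ Wiremu ∩ Ulla ∩ Noa ∩ Pita: 09:15-09:30, 10:35-11:45, 12:25-13:35.
Dana ∩ Wiremu ∩ Ulla ∩ Noa ∩ Pita ∩ Mei: 09:15-09:30, 10:35-11:45, 12:25-13:35.
So the common availability across everyone is 09:15-09:30, 10:35-11:45, 12:25-13:35.
The longest is 10:35-11:45 at 70 minutes.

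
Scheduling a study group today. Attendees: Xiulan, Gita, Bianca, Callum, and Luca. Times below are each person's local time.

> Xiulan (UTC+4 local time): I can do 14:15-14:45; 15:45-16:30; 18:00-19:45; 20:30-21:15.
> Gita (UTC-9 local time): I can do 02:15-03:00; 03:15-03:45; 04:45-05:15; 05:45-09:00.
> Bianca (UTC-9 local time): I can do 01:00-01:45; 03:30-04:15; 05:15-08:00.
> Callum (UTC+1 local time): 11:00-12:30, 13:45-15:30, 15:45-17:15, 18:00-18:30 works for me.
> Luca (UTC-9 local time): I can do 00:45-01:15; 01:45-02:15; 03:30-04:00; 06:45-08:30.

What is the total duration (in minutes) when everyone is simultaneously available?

0

Xiulan in UTC: 10:15-10:45, 11:45-12:30, 14:00-15:45, 16:30-17:15 (subtract 4h to convert from UTC+4).
Gita in UTC: 11:15-12:00, 12:15-12:45, 13:45-14:15, 14:45-18:00 (add 9h to convert from UTC-9).
Bianca in UTC: 10:00-10:45, 12:30-13:15, 14:15-17:00 (add 9h to convert from UTC-9).
Callum in UTC: 10:00-11:30, 12:45-14:30, 14:45-16:15, 17:00-17:30 (subtract 1h to convert from UTC+1).
Luca in UTC: 09:45-10:15, 10:45-11:15, 12:30-13:00, 15:45-17:30 (add 9h to convert from UTC-9).
Xiulan ∩ Gita: 11:45-12:00, 12:15-12:30, 14:00-14:15, 14:45-15:45, 16:30-17:15.
Xiulan ∩ Gita ∩ Bianca: 14:45-15:45, 16:30-17:00.
Xiulan ∩ Gita ∩ Bianca ∩ Callum: 14:45-15:45.
Xiulan ∩ Gita ∩ Bianca ∩ Callum ∩ Luca: ∅.
There is no time when everyone is free.
There is no common window, so the total is 0 minutes.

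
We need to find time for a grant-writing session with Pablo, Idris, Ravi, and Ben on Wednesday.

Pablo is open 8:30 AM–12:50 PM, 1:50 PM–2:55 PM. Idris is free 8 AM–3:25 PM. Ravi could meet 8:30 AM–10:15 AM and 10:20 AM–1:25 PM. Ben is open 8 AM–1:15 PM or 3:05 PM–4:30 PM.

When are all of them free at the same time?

08:30-10:15, 10:20-12:50

Pablo ∩ Idris: 08:30-12:50, 13:50-14:55.
Pablo ∩ Idris ∩ Ravi: 08:30-10:15, 10:20-12:50.
Pablo ∩ Idris ∩ Ravi ∩ Ben: 08:30-10:15, 10:20-12:50.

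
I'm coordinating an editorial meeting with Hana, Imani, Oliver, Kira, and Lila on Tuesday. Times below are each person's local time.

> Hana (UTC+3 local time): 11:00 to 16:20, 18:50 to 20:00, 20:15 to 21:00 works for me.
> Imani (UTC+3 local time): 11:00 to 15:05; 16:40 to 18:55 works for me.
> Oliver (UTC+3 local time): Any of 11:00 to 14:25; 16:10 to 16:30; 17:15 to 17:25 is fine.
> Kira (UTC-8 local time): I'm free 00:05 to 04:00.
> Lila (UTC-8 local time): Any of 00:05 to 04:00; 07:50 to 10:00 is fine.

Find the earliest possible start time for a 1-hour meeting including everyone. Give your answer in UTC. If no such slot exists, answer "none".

Hana in UTC: 08:00-13:20, 15:50-17:00, 17:15-18:00 (subtract 3h to convert from UTC+3).
Imani in UTC: 08:00-12:05, 13:40-15:55 (subtract 3h to convert from UTC+3).
Oliver in UTC: 08:00-11:25, 13:10-13:30, 14:15-14:25 (subtract 3h to convert from UTC+3).
Kira in UTC: 08:05-12:00 (add 8h to convert from UTC-8).
Lila in UTC: 08:05-12:00, 15:50-18:00 (add 8h to convert from UTC-8).
Hana ∩ Imani: 08:00-12:05, 15:50-15:55.
Hana ∩ Imani ∩ Oliver: 08:00-11:25.
Hana ∩ Imani ∩ Oliver ∩ Kira: 08:05-11:25.
Hana ∩ Imani ∩ Oliver ∩ Kira ∩ Lila: 08:05-11:25.
The first common window of at least 60 minutes is 08:05-11:25, so the earliest start is 08:05.

08:05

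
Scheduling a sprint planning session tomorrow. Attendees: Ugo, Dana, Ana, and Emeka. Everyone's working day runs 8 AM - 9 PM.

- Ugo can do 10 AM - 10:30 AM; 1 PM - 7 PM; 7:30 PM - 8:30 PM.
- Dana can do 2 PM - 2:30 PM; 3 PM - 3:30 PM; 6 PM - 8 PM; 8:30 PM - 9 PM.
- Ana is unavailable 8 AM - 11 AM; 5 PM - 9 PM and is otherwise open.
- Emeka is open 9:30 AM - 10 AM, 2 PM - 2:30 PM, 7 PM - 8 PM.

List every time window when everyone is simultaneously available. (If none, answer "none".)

Ugo free: 10:00-10:30, 13:00-19:00, 19:30-20:30.
Dana free: 14:00-14:30, 15:00-15:30, 18:00-20:00, 20:30-21:00.
Ana free: 11:00-17:00 (invert busy blocks within the working day).
Emeka free: 09:30-10:00, 14:00-14:30, 19:00-20:00.
Ugo ∩ Dana: 14:00-14:30, 15:00-15:30, 18:00-19:00, 19:30-20:00.
Ugo ∩ Dana ∩ Ana: 14:00-14:30, 15:00-15:30.
Ugo ∩ Dana ∩ Ana ∩ Emeka: 14:00-14:30.

14:00-14:30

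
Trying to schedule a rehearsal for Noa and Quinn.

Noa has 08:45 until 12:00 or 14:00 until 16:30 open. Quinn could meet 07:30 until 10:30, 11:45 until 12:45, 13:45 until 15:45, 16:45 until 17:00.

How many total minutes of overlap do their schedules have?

Noa ∩ Quinn: 08:45-10:30, 11:45-12:00, 14:00-15:45.
Summing the common windows: 105 + 15 + 105 = 225 minutes.

225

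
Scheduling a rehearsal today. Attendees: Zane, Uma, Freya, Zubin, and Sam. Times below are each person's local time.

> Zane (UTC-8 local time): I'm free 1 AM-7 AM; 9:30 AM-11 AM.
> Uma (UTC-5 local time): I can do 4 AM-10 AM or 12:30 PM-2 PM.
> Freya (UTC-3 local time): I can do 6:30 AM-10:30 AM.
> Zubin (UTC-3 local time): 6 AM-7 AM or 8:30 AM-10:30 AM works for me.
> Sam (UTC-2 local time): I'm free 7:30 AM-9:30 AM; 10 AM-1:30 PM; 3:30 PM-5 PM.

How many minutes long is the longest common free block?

Zane in UTC: 09:00-15:00, 17:30-19:00 (add 8h to convert from UTC-8).
Uma in UTC: 09:00-15:00, 17:30-19:00 (add 5h to convert from UTC-5).
Freya in UTC: 09:30-13:30 (add 3h to convert from UTC-3).
Zubin in UTC: 09:00-10:00, 11:30-13:30 (add 3h to convert from UTC-3).
Sam in UTC: 09:30-11:30, 12:00-15:30, 17:30-19:00 (add 2h to convert from UTC-2).
Zane ∩ Uma: 09:00-15:00, 17:30-19:00.
Zane ∩ Uma ∩ Freya: 09:30-13:30.
Zane ∩ Uma ∩ Freya ∩ Zubin: 09:30-10:00, 11:30-13:30.
Zane ∩ Uma ∩ Freya ∩ Zubin ∩ Sam: 09:30-10:00, 12:00-13:30.
The longest is 12:00-13:30 at 90 minutes.

90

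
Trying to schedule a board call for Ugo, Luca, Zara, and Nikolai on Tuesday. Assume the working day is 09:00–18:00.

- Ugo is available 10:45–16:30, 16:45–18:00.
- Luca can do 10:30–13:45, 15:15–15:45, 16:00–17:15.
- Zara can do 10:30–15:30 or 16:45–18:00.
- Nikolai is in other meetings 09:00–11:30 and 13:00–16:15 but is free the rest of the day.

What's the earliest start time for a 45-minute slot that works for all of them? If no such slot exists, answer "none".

11:30

Ugo free: 10:45-16:30, 16:45-18:00.
Luca free: 10:30-13:45, 15:15-15:45, 16:00-17:15.
Zara free: 10:30-15:30, 16:45-18:00.
Nikolai free: 11:30-13:00, 16:15-18:00 (invert busy blocks within the working day).
Ugo ∩ Luca: 10:45-13:45, 15:15-15:45, 16:00-16:30, 16:45-17:15.
Ugo ∩ Luca ∩ Zara: 10:45-13:45, 15:15-15:30, 16:45-17:15.
Ugo ∩ Luca ∩ Zara ∩ Nikolai: 11:30-13:00, 16:45-17:15.
Those are the intersection windows.
The first common window of at least 45 minutes is 11:30-13:00, so the earliest start is 11:30.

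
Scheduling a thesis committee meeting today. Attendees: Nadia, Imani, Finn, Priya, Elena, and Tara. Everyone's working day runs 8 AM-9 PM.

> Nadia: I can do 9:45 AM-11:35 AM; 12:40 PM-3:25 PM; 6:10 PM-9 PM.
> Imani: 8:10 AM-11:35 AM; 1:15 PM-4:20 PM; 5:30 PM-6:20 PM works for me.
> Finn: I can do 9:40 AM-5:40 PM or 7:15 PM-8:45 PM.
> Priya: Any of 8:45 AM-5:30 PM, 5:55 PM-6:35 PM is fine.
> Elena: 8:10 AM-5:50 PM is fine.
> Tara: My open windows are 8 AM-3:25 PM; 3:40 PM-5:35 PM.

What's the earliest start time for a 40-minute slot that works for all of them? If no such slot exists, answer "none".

09:45

Nadia ∩ Imani: 09:45-11:35, 13:15-15:25, 18:10-18:20.
Nadia ∩ Imani ∩ Finn: 09:45-11:35, 13:15-15:25.
Nadia ∩ Imani ∩ Finn ∩ Priya: 09:45-11:35, 13:15-15:25.
Nadia ∩ Imani ∩ Finn ∩ Priya ∩ Elena: 09:45-11:35, 13:15-15:25.
Nadia ∩ Imani ∩ Finn ∩ Priya ∩ Elena ∩ Tara: 09:45-11:35, 13:15-15:25.
Those are the intersection windows.
The first common window of at least 40 minutes is 09:45-11:35, so the earliest start is 09:45.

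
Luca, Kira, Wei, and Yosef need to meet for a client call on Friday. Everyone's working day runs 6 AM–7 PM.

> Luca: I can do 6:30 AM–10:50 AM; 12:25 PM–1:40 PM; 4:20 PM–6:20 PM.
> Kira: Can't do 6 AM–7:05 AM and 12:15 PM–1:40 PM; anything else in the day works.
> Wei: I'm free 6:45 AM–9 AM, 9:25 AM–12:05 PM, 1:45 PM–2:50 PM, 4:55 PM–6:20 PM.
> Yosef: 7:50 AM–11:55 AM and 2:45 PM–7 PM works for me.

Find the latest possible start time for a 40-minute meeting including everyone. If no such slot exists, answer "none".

Luca free: 06:30-10:50, 12:25-13:40, 16:20-18:20.
Kira free: 07:05-12:15, 13:40-19:00 (invert busy blocks within the working day).
Wei free: 06:45-09:00, 09:25-12:05, 13:45-14:50, 16:55-18:20.
Yosef free: 07:50-11:55, 14:45-19:00.
Luca ∩ Kira: 07:05-10:50, 16:20-18:20.
Luca ∩ Kira ∩ Wei: 07:05-09:00, 09:25-10:50, 16:55-18:20.
Luca ∩ Kira ∩ Wei ∩ Yosef: 07:50-09:00, 09:25-10:50, 16:55-18:20.
The last common window of at least 40 minutes is 16:55-18:20; a 40-minute meeting can start as late as 17:40 and still end by 18:20.

17:40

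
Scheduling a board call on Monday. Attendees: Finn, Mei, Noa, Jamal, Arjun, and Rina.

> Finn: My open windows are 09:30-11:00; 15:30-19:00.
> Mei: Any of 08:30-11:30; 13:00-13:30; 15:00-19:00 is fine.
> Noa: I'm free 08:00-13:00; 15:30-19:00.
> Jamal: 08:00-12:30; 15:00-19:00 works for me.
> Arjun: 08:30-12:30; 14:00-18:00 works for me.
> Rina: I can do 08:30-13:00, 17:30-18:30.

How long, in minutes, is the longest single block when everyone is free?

Finn ∩ Mei: 09:30-11:00, 15:30-19:00.
Finn ∩ Mei ∩ Noa: 09:30-11:00, 15:30-19:00.
Finn ∩ Mei ∩ Noa ∩ Jamal: 09:30-11:00, 15:30-19:00.
Finn ∩ Mei ∩ Noa ∩ Jamal ∩ Arjun: 09:30-11:00, 15:30-18:00.
Finn ∩ Mei ∩ Noa ∩ Jamal ∩ Arjun ∩ Rina: 09:30-11:00, 17:30-18:00.
Those are the intersection windows.
The longest is 09:30-11:00 at 90 minutes.

90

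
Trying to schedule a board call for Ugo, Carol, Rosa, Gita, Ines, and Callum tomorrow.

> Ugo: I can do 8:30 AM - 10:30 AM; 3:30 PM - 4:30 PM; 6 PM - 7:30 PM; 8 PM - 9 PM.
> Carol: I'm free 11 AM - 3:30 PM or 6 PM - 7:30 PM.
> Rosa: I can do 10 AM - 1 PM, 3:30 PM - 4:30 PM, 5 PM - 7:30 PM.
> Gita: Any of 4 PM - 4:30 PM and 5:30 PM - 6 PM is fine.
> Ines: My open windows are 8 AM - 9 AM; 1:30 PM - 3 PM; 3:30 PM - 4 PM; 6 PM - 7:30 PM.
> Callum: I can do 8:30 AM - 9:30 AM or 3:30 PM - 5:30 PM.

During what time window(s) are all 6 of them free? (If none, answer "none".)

none

Ugo ∩ Carol: 18:00-19:30.
Ugo ∩ Carol ∩ Rosa: 18:00-19:30.
Ugo ∩ Carol ∩ Rosa ∩ Gita: ∅.
Ugo ∩ Carol ∩ Rosa ∩ Gita ∩ Ines: ∅.
Ugo ∩ Carol ∩ Rosa ∩ Gita ∩ Ines ∩ Callum: ∅.
There is no time when everyone is free.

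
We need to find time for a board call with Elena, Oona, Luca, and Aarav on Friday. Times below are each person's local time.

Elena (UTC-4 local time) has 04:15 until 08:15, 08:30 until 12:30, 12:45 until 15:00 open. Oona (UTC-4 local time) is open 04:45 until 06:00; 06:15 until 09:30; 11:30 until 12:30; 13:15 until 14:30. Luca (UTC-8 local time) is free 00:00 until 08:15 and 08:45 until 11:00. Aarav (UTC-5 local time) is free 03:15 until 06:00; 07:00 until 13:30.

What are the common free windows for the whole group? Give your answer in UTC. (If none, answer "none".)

08:45-10:00, 10:15-11:00, 12:00-12:15, 12:30-13:30, 15:30-16:15, 17:15-18:30

Elena in UTC: 08:15-12:15, 12:30-16:30, 16:45-19:00 (add 4h to convert from UTC-4).
Oona in UTC: 08:45-10:00, 10:15-13:30, 15:30-16:30, 17:15-18:30 (add 4h to convert from UTC-4).
Luca in UTC: 08:00-16:15, 16:45-19:00 (add 8h to convert from UTC-8).
Aarav in UTC: 08:15-11:00, 12:00-18:30 (add 5h to convert from UTC-5).
Elena ∩ Oona: 08:45-10:00, 10:15-12:15, 12:30-13:30, 15:30-16:30, 17:15-18:30.
Elena ∩ Oona ∩ Luca: 08:45-10:00, 10:15-12:15, 12:30-13:30, 15:30-16:15, 17:15-18:30.
Elena ∩ Oona ∩ Luca ∩ Aarav: 08:45-10:00, 10:15-11:00, 12:00-12:15, 12:30-13:30, 15:30-16:15, 17:15-18:30.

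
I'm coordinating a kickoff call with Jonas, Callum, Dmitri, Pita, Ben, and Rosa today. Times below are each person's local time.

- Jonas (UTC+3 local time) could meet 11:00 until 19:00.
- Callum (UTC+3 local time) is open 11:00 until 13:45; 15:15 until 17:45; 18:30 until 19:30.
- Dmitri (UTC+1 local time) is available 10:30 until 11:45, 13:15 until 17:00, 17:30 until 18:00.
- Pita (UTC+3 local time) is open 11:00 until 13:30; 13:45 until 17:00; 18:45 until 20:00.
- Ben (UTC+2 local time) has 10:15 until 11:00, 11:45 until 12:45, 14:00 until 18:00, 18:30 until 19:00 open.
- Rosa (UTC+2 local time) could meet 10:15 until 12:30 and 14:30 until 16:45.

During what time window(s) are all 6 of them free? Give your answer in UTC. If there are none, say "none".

09:45-10:30, 12:30-14:00

Jonas in UTC: 08:00-16:00 (subtract 3h to convert from UTC+3).
Callum in UTC: 08:00-10:45, 12:15-14:45, 15:30-16:30 (subtract 3h to convert from UTC+3).
Dmitri in UTC: 09:30-10:45, 12:15-16:00, 16:30-17:00 (subtract 1h to convert from UTC+1).
Pita in UTC: 08:00-10:30, 10:45-14:00, 15:45-17:00 (subtract 3h to convert from UTC+3).
Ben in UTC: 08:15-09:00, 09:45-10:45, 12:00-16:00, 16:30-17:00 (subtract 2h to convert from UTC+2).
Rosa in UTC: 08:15-10:30, 12:30-14:45 (subtract 2h to convert from UTC+2).
Jonas ∩ Callum: 08:00-10:45, 12:15-14:45, 15:30-16:00.
Jonas ∩ Callum ∩ Dmitri: 09:30-10:45, 12:15-14:45, 15:30-16:00.
Jonas ∩ Callum ∩ Dmitri ∩ Pita: 09:30-10:30, 12:15-14:00, 15:45-16:00.
Jonas ∩ Callum ∩ Dmitri ∩ Pita ∩ Ben: 09:45-10:30, 12:15-14:00, 15:45-16:00.
Jonas ∩ Callum ∩ Dmitri ∩ Pita ∩ Ben ∩ Rosa: 09:45-10:30, 12:30-14:00.
Those are the intersection windows.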